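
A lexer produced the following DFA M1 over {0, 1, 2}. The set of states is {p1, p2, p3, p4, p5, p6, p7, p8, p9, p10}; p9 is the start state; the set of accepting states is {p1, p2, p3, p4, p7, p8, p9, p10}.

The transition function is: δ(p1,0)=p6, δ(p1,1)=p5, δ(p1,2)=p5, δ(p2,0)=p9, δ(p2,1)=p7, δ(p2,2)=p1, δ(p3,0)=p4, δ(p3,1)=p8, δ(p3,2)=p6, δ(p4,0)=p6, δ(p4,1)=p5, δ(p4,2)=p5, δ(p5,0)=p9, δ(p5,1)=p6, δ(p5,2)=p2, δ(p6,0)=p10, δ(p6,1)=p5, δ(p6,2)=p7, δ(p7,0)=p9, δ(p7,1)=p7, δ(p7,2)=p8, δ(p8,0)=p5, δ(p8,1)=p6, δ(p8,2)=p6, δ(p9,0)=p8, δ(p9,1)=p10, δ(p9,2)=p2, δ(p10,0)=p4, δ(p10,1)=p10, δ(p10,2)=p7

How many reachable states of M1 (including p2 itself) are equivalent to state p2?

States {p3} cannot be reached from the start state, so discard them.
Start with accepting vs non-accepting: {p1,p2,p4,p7,p8,p9,p10} | {p5,p6}.
On input 0, block {p1,p2,p4,p7,p8,p9,p10} splits into {p2,p7,p9,p10} and {p1,p4,p8}.
On input 0, block {p2,p7,p9,p10} splits into {p2,p7} and {p9,p10}.
No further refinement is possible. Final partition (4 blocks): {p2,p7} | {p5,p6} | {p1,p4,p8} | {p9,p10}.
State p2 belongs to the block {p2,p7}, which has 2 states.

2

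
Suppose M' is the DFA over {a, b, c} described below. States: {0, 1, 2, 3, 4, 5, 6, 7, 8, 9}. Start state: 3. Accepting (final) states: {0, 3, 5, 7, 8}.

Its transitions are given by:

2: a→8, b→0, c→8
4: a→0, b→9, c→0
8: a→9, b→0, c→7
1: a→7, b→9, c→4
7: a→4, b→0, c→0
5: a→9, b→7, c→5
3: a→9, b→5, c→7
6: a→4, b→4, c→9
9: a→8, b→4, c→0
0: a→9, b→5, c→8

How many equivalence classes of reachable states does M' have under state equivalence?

2

Reachable states from the start: {0,3,4,5,7,8,9}. Unreachable: {1,2,6} — drop them.
Start with accepting vs non-accepting: {0,3,5,7,8} | {4,9}.
No further refinement is possible. Final partition (2 blocks): {0,3,5,7,8} | {4,9}.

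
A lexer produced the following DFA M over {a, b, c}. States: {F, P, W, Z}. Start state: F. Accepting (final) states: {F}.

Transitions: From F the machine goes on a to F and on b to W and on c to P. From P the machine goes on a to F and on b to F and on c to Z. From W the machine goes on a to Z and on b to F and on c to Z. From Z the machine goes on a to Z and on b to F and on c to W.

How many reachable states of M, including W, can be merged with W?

Every state is reachable, so we keep all 4.
Initial partition by acceptance: {F} | {P,W,Z}.
Refine {P,W,Z} on symbol a: members go to different blocks, giving {W,Z} and {P}.
The partition is now stable with 3 blocks: {F} | {W,Z} | {P}.
State W belongs to the block {W,Z}, which has 2 states.

2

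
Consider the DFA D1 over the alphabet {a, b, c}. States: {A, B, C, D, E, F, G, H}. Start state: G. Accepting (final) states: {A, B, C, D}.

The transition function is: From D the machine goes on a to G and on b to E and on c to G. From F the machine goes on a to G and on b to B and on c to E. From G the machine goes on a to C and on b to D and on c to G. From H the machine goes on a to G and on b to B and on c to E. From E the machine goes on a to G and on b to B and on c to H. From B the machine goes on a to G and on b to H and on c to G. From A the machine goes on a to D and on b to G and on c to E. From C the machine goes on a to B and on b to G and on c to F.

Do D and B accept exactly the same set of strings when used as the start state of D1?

Yes

States {A} cannot be reached from the start state, so discard them.
Start with accepting vs non-accepting: {B,C,D} | {E,F,G,H}.
Split {B,C,D} by δ(·,a) → {B,D} and {C}.
On input a, block {E,F,G,H} splits into {E,F,H} and {G}.
The partition is now stable with 4 blocks: {B,D} | {E,F,H} | {C} | {G}.
D and B lie in the same block of the stable partition, so they are equivalent — no string distinguishes them.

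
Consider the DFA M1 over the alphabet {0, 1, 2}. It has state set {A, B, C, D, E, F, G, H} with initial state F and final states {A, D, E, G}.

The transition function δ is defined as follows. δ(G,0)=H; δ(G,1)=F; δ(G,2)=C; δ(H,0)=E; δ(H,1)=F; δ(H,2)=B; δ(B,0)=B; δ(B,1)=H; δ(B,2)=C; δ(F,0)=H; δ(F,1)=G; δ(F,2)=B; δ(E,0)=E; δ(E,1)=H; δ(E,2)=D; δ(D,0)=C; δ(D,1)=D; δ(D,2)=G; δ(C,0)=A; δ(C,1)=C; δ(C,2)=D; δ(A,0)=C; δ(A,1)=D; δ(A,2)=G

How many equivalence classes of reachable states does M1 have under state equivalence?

Every state is reachable, so we keep all 8.
Initial partition by acceptance: {A,D,E,G} | {B,C,F,H}.
Refine {A,D,E,G} on symbol 0: members go to different blocks, giving {A,D,G} and {E}.
Split {A,D,G} by δ(·,1) → {A,D} and {G}.
Refine {B,C,F,H} on symbol 0: members go to different blocks, giving {B,F} and {C} and {H}.
Refine {B,F} on symbol 0: members go to different blocks, giving {B} and {F}.
The partition is now stable with 7 blocks: {A,D} | {B} | {E} | {G} | {C} | {H} | {F}.

7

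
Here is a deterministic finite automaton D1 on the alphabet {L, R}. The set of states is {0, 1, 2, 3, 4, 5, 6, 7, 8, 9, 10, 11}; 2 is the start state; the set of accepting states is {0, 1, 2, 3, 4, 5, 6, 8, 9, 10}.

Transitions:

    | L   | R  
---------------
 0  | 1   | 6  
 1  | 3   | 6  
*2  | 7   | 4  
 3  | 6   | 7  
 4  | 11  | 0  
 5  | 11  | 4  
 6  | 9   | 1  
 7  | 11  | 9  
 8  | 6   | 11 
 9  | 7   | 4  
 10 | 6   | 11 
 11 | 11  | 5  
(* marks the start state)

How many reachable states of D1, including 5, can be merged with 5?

3

Reachable states from the start: {0,1,2,3,4,5,6,7,9,11}. Unreachable: {8,10} — drop them.
Initial partition by acceptance: {0,1,2,3,4,5,6,9} | {7,11}.
On input L, block {0,1,2,3,4,5,6,9} splits into {0,1,3,6} and {2,4,5,9}.
On input L, block {0,1,3,6} splits into {0,1,3} and {6}.
Refine {0,1,3} on symbol L: members go to different blocks, giving {0,1} and {3}.
Refine {0,1} on symbol L: members go to different blocks, giving {0} and {1}.
Split {2,4,5,9} by δ(·,R) → {2,5,9} and {4}.
The partition is now stable with 7 blocks: {0} | {7,11} | {2,5,9} | {6} | {3} | {1} | {4}.
The equivalence class containing 5 is {2,5,9}, of size 3.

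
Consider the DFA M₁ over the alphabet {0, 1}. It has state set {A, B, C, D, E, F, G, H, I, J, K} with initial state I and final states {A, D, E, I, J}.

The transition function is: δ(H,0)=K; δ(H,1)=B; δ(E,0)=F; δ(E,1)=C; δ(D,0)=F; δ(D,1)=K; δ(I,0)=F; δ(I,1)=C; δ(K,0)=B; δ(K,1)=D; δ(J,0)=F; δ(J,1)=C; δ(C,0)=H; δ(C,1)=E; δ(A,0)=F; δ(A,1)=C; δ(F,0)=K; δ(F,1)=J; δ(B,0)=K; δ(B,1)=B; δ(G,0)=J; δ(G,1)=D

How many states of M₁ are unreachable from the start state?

2

No path from I leads to A, G; the other 9 states are all reachable.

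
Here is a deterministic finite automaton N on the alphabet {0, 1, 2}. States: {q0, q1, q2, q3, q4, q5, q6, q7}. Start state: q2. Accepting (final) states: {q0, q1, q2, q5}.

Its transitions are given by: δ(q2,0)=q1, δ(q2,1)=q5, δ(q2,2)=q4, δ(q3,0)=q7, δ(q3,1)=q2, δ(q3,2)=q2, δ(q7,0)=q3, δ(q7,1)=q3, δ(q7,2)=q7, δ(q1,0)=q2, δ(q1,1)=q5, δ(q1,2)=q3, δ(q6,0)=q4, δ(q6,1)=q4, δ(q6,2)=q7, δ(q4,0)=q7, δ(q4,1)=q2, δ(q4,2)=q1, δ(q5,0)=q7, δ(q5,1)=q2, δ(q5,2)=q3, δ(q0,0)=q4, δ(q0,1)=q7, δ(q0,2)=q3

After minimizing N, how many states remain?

Reachable states from the start: {q1,q2,q3,q4,q5,q7}. Unreachable: {q0,q6} — drop them.
P0 = {q1,q2,q5} | {q3,q4,q7}.
On input 0, block {q1,q2,q5} splits into {q1,q2} and {q5}.
Split {q3,q4,q7} by δ(·,1) → {q3,q4} and {q7}.
The partition is now stable with 4 blocks: {q1,q2} | {q3,q4} | {q5} | {q7}.

4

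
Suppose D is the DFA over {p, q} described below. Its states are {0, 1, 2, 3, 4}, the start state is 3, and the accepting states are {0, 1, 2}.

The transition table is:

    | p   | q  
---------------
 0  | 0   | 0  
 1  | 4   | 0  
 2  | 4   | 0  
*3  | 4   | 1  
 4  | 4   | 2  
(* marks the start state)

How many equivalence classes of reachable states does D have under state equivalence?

3

Start with accepting vs non-accepting: {0,1,2} | {3,4}.
Refine {0,1,2} on symbol p: members go to different blocks, giving {1,2} and {0}.
Stable partition: {1,2} | {3,4} | {0} — 3 equivalence classes.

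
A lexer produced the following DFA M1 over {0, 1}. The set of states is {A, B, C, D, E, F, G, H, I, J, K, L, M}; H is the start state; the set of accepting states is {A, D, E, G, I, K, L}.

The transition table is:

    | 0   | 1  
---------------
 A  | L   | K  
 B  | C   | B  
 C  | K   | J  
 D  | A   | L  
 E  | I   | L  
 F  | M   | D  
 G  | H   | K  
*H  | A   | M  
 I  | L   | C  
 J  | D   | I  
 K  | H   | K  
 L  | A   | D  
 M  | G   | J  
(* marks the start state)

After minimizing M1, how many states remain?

7

States {B,E,F} cannot be reached from the start state, so discard them.
P0 = {A,D,G,I,K,L} | {C,H,J,M}.
On input 0, block {A,D,G,I,K,L} splits into {A,D,I,L} and {G,K}.
Split {A,D,I,L} by δ(·,1) → {D,L} and {A} and {I}.
Refine {C,H,J,M} on symbol 0: members go to different blocks, giving {C,M} and {H} and {J}.
No further refinement is possible. Final partition (7 blocks): {D,L} | {C,M} | {G,K} | {A} | {I} | {H} | {J}.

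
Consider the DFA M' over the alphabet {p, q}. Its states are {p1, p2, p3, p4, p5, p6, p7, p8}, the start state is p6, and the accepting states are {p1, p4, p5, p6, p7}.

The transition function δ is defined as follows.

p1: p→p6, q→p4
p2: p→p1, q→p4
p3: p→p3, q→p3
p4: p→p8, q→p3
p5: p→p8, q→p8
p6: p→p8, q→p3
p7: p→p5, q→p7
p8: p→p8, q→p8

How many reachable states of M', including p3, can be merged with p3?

2

First remove the unreachable states {p1,p2,p4,p5,p7}; 3 states remain.
Initial partition by acceptance: {p6} | {p3,p8}.
The partition is now stable with 2 blocks: {p6} | {p3,p8}.
The equivalence class containing p3 is {p3,p8}, of size 2.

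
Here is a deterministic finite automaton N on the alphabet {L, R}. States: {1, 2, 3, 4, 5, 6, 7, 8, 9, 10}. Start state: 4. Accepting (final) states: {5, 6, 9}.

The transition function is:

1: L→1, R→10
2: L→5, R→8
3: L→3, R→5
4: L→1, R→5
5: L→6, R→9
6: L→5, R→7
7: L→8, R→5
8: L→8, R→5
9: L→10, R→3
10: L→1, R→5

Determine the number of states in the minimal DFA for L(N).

6

Reachable states from the start: {1,3,4,5,6,7,8,9,10}. Unreachable: {2} — drop them.
Initial partition by acceptance: {5,6,9} | {1,3,4,7,8,10}.
On input L, block {5,6,9} splits into {5,6} and {9}.
Refine {5,6} on symbol R: members go to different blocks, giving {5} and {6}.
Refine {1,3,4,7,8,10} on symbol R: members go to different blocks, giving {3,4,7,8,10} and {1}.
Split {3,4,7,8,10} by δ(·,L) → {3,7,8} and {4,10}.
The partition is now stable with 6 blocks: {5} | {3,7,8} | {9} | {6} | {1} | {4,10}.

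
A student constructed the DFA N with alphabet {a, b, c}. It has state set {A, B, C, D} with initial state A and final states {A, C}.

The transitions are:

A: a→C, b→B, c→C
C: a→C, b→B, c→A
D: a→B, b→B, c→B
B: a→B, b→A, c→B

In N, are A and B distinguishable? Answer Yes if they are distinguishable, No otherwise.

Yes

States {D} cannot be reached from the start state, so discard them.
Initial partition by acceptance: {A,C} | {B}.
The partition is now stable with 2 blocks: {A,C} | {B}.
A and B end up in different blocks, so they are distinguishable. For instance, the string 'ε' is accepted from only A.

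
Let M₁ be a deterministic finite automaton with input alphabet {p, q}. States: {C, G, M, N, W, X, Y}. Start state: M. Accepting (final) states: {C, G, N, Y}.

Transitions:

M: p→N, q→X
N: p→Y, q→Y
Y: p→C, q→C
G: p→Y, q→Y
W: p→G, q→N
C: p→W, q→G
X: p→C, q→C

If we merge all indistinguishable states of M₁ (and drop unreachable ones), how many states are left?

6

All states are reachable from the start state.
Initial partition by acceptance: {C,G,N,Y} | {M,W,X}.
Refine {C,G,N,Y} on symbol p: members go to different blocks, giving {G,N,Y} and {C}.
Refine {G,N,Y} on symbol p: members go to different blocks, giving {G,N} and {Y}.
On input p, block {M,W,X} splits into {M,W} and {X}.
On input q, block {M,W} splits into {W} and {M}.
Stable partition: {G,N} | {W} | {C} | {Y} | {X} | {M} — 6 equivalence classes.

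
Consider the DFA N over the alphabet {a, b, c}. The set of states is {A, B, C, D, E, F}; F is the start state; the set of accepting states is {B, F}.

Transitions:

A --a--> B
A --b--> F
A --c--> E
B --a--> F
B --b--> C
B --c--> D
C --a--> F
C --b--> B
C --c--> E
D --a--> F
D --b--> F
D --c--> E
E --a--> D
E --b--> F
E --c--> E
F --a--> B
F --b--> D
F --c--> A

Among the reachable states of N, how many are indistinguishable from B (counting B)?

Every state is reachable, so we keep all 6.
P0 = {B,F} | {A,C,D,E}.
On input a, block {A,C,D,E} splits into {A,C,D} and {E}.
Stable partition: {B,F} | {A,C,D} | {E} — 3 equivalence classes.
State B belongs to the block {B,F}, which has 2 states.

2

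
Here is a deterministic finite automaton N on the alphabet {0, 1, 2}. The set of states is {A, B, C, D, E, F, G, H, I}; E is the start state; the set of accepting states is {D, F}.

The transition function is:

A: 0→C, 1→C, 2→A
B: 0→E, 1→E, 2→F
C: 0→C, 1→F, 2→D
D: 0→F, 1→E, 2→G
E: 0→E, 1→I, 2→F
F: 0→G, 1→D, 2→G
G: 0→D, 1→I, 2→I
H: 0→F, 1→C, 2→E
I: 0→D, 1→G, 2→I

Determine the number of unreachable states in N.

No path from E leads to A, B, C, H; the other 5 states are all reachable.

4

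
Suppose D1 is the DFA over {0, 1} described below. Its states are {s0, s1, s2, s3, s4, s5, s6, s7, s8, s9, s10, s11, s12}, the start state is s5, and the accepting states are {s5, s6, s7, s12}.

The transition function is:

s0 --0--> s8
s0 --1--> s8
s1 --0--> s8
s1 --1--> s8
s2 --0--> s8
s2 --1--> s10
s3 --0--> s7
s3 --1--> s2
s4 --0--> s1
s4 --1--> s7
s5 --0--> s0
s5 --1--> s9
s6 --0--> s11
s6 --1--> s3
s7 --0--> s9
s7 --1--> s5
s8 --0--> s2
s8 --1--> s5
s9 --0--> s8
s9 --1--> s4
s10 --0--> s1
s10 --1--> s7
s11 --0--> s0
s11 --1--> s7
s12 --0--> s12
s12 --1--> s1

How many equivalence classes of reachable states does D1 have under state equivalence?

6

States {s3,s6,s11,s12} cannot be reached from the start state, so discard them.
P0 = {s5,s7} | {s0,s1,s2,s4,s8,s9,s10}.
On input 1, block {s5,s7} splits into {s5} and {s7}.
On input 1, block {s0,s1,s2,s4,s8,s9,s10} splits into {s0,s1,s2,s9} and {s4,s10} and {s8}.
Refine {s0,s1,s2,s9} on symbol 1: members go to different blocks, giving {s0,s1} and {s2,s9}.
No further refinement is possible. Final partition (6 blocks): {s5} | {s0,s1} | {s7} | {s4,s10} | {s8} | {s2,s9}.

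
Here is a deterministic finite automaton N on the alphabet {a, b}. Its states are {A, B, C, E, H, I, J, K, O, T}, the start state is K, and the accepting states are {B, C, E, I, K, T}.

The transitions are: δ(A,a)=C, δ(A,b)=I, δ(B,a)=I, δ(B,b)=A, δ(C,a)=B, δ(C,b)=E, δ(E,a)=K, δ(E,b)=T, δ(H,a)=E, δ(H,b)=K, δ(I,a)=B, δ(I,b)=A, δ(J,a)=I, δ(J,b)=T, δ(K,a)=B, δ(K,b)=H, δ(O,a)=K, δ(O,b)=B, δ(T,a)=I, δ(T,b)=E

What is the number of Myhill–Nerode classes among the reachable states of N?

States {J,O} cannot be reached from the start state, so discard them.
Start with accepting vs non-accepting: {B,C,E,I,K,T} | {A,H}.
On input b, block {B,C,E,I,K,T} splits into {B,I,K} and {C,E,T}.
The partition is now stable with 3 blocks: {B,I,K} | {A,H} | {C,E,T}.

3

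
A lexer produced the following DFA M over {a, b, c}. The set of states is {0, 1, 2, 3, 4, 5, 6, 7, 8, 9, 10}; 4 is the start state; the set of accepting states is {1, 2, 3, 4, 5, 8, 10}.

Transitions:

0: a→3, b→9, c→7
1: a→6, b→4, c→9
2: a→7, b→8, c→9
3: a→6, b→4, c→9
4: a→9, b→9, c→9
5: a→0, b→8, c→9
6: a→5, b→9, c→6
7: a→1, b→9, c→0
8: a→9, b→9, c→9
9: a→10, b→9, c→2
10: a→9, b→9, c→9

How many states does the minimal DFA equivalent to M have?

Start with accepting vs non-accepting: {1,2,3,4,5,8,10} | {0,6,7,9}.
On input b, block {1,2,3,4,5,8,10} splits into {1,2,3,5} and {4,8,10}.
On input a, block {0,6,7,9} splits into {0,6,7} and {9}.
Stable partition: {1,2,3,5} | {0,6,7} | {4,8,10} | {9} — 4 equivalence classes.

4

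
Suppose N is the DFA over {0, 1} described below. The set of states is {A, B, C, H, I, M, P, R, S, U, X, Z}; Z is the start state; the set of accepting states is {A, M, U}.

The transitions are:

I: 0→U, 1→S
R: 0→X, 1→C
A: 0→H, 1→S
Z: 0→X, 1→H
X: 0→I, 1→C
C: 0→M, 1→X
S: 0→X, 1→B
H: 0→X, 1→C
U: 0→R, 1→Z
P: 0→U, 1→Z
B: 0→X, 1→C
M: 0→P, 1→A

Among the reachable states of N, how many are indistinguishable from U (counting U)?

Initial partition by acceptance: {A,M,U} | {B,C,H,I,P,R,S,X,Z}.
Split {A,M,U} by δ(·,1) → {A,U} and {M}.
On input 0, block {B,C,H,I,P,R,S,X,Z} splits into {B,H,R,S,X,Z} and {I,P} and {C}.
Split {B,H,R,S,X,Z} by δ(·,0) → {B,H,R,S,Z} and {X}.
On input 1, block {B,H,R,S,Z} splits into {B,H,R} and {S,Z}.
No further refinement is possible. Final partition (7 blocks): {A,U} | {B,H,R} | {M} | {I,P} | {C} | {X} | {S,Z}.
The equivalence class containing U is {A,U}, of size 2.

2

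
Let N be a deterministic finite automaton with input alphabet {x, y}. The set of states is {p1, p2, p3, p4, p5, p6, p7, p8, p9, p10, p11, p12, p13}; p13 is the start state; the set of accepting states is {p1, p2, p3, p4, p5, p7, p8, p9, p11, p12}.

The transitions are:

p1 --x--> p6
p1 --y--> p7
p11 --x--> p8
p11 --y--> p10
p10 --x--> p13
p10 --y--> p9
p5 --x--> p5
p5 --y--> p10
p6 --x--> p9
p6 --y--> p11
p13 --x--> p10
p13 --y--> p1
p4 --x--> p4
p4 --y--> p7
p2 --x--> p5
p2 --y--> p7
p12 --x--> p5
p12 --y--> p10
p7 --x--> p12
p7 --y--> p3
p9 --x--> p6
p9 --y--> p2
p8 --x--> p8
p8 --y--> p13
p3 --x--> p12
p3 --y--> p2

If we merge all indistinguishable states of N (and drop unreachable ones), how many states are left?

States {p4} cannot be reached from the start state, so discard them.
P0 = {p1,p2,p3,p5,p7,p8,p9,p11,p12} | {p6,p10,p13}.
Refine {p1,p2,p3,p5,p7,p8,p9,p11,p12} on symbol x: members go to different blocks, giving {p2,p3,p5,p7,p8,p11,p12} and {p1,p9}.
Refine {p2,p3,p5,p7,p8,p11,p12} on symbol y: members go to different blocks, giving {p5,p8,p11,p12} and {p2,p3,p7}.
Refine {p6,p10,p13} on symbol x: members go to different blocks, giving {p10,p13} and {p6}.
Stable partition: {p5,p8,p11,p12} | {p10,p13} | {p1,p9} | {p2,p3,p7} | {p6} — 5 equivalence classes.

5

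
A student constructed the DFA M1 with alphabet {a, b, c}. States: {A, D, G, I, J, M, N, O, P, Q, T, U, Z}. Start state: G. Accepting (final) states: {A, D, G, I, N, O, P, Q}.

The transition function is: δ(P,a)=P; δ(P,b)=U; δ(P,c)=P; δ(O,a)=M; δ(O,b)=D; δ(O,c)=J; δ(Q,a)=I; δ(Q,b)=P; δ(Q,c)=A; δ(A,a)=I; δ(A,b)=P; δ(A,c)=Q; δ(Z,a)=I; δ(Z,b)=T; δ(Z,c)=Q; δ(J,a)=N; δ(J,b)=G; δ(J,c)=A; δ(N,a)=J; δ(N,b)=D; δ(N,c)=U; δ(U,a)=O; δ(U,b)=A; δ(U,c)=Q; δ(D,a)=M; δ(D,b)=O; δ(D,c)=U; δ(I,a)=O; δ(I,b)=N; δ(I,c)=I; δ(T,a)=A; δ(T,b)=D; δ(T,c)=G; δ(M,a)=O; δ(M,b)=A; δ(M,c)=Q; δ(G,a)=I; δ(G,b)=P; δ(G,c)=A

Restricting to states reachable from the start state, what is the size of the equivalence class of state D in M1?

First remove the unreachable states {T,Z}; 11 states remain.
Start with accepting vs non-accepting: {A,D,G,I,N,O,P,Q} | {J,M,U}.
Refine {A,D,G,I,N,O,P,Q} on symbol a: members go to different blocks, giving {A,G,I,P,Q} and {D,N,O}.
Split {A,G,I,P,Q} by δ(·,a) → {A,G,P,Q} and {I}.
Split {A,G,P,Q} by δ(·,a) → {A,G,Q} and {P}.
Stable partition: {A,G,Q} | {J,M,U} | {D,N,O} | {I} | {P} — 5 equivalence classes.
The equivalence class containing D is {D,N,O}, of size 3.

3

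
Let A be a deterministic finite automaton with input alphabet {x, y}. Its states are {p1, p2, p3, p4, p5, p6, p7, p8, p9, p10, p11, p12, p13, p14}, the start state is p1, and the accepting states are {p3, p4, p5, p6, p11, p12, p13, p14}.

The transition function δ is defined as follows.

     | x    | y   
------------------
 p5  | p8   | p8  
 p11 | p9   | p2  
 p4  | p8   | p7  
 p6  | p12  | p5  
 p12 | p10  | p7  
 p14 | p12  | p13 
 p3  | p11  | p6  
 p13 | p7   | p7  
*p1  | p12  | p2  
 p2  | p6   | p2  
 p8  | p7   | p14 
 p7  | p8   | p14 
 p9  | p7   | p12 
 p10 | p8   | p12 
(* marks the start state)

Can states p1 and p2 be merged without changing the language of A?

First remove the unreachable states {p3,p4,p9,p11}; 10 states remain.
Initial partition by acceptance: {p5,p6,p12,p13,p14} | {p1,p2,p7,p8,p10}.
On input x, block {p5,p6,p12,p13,p14} splits into {p5,p12,p13} and {p6,p14}.
Refine {p1,p2,p7,p8,p10} on symbol x: members go to different blocks, giving {p7,p8,p10} and {p1} and {p2}.
Split {p7,p8,p10} by δ(·,y) → {p7,p8} and {p10}.
On input x, block {p5,p12,p13} splits into {p5,p13} and {p12}.
Stable partition: {p5,p13} | {p7,p8} | {p6,p14} | {p1} | {p2} | {p10} | {p12} — 7 equivalence classes.
p1 and p2 end up in different blocks, so they are distinguishable. For instance, the string 'xx' is accepted from only p2.

No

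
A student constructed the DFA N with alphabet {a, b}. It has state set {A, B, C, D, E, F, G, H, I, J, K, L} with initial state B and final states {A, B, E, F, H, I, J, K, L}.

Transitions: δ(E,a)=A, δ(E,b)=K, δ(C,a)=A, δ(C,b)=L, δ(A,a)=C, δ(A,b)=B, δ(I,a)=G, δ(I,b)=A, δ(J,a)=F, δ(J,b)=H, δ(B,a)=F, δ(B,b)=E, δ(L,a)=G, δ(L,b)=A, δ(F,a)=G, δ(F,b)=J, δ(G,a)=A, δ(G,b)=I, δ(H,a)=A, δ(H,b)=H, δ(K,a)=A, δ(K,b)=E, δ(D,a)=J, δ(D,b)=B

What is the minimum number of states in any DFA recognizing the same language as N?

4

States {D} cannot be reached from the start state, so discard them.
P0 = {A,B,E,F,H,I,J,K,L} | {C,G}.
Refine {A,B,E,F,H,I,J,K,L} on symbol a: members go to different blocks, giving {B,E,H,J,K} and {A,F,I,L}.
Split {A,F,I,L} by δ(·,b) → {A,F} and {I,L}.
Stable partition: {B,E,H,J,K} | {C,G} | {A,F} | {I,L} — 4 equivalence classes.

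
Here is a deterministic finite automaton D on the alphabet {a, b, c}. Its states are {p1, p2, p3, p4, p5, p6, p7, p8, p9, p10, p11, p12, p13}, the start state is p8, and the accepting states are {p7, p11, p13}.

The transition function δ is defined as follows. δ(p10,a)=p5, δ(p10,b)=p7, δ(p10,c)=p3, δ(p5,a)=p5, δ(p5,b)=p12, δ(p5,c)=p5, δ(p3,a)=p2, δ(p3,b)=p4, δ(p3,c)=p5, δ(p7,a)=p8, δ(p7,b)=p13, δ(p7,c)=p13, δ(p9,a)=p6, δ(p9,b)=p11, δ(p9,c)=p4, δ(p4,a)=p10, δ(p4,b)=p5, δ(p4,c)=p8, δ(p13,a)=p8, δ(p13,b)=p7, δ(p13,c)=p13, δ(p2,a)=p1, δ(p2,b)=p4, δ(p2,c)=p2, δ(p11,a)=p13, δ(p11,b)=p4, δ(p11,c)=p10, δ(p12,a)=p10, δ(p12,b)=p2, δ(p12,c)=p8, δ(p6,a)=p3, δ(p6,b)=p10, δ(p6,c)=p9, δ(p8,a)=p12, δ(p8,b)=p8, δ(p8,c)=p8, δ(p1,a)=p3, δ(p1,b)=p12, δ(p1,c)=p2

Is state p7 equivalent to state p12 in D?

First remove the unreachable states {p6,p9,p11}; 10 states remain.
Initial partition by acceptance: {p7,p13} | {p1,p2,p3,p4,p5,p8,p10,p12}.
On input b, block {p1,p2,p3,p4,p5,p8,p10,p12} splits into {p1,p2,p3,p4,p5,p8,p12} and {p10}.
Split {p1,p2,p3,p4,p5,p8,p12} by δ(·,a) → {p1,p2,p3,p5,p8} and {p4,p12}.
Split {p1,p2,p3,p5,p8} by δ(·,a) → {p1,p2,p3,p5} and {p8}.
Stable partition: {p7,p13} | {p1,p2,p3,p5} | {p10} | {p4,p12} | {p8} — 5 equivalence classes.
p7 and p12 end up in different blocks, so they are distinguishable. For instance, the string 'ε' is accepted from only p7.

No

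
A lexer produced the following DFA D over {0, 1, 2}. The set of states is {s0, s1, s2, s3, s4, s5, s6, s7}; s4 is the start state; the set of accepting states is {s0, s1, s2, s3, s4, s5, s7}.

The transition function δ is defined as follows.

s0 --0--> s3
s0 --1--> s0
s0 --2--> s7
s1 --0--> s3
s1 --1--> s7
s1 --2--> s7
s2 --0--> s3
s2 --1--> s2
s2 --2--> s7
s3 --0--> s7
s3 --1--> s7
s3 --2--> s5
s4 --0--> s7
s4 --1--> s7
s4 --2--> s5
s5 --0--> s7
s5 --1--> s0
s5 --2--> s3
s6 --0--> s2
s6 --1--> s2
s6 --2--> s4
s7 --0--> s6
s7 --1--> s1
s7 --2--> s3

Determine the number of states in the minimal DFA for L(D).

6

Initial partition by acceptance: {s0,s1,s2,s3,s4,s5,s7} | {s6}.
Split {s0,s1,s2,s3,s4,s5,s7} by δ(·,0) → {s0,s1,s2,s3,s4,s5} and {s7}.
Split {s0,s1,s2,s3,s4,s5} by δ(·,0) → {s0,s1,s2} and {s3,s4,s5}.
Refine {s0,s1,s2} on symbol 1: members go to different blocks, giving {s0,s2} and {s1}.
Refine {s3,s4,s5} on symbol 1: members go to different blocks, giving {s3,s4} and {s5}.
The partition is now stable with 6 blocks: {s0,s2} | {s6} | {s7} | {s3,s4} | {s1} | {s5}.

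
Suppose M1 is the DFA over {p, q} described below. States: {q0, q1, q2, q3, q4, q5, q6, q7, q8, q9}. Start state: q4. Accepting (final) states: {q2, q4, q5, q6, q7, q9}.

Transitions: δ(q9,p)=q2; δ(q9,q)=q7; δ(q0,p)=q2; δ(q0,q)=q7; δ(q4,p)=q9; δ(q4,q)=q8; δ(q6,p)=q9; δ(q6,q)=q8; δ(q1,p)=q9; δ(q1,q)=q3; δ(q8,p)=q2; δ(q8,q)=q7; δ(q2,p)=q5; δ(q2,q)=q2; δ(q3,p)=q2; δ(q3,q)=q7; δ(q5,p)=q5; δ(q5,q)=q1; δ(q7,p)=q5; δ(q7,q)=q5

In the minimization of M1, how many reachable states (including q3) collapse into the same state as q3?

States {q0,q6} cannot be reached from the start state, so discard them.
P0 = {q2,q4,q5,q7,q9} | {q1,q3,q8}.
Split {q2,q4,q5,q7,q9} by δ(·,q) → {q2,q7,q9} and {q4,q5}.
On input p, block {q2,q7,q9} splits into {q2,q7} and {q9}.
Refine {q2,q7} on symbol q: members go to different blocks, giving {q2} and {q7}.
On input p, block {q1,q3,q8} splits into {q3,q8} and {q1}.
On input p, block {q4,q5} splits into {q4} and {q5}.
The partition is now stable with 7 blocks: {q2} | {q3,q8} | {q4} | {q9} | {q7} | {q1} | {q5}.
The equivalence class containing q3 is {q3,q8}, of size 2.

2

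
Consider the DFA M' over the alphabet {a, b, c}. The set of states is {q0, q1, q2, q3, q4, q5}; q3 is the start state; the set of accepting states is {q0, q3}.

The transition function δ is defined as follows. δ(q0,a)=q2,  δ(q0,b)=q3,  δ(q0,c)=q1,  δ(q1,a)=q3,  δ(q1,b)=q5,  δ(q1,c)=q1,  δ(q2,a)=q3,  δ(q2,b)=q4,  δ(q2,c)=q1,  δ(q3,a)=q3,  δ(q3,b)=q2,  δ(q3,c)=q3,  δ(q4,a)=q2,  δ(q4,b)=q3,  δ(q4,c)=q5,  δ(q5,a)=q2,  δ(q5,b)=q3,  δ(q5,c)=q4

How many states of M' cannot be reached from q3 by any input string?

No path from q3 leads to q0; the other 5 states are all reachable.

1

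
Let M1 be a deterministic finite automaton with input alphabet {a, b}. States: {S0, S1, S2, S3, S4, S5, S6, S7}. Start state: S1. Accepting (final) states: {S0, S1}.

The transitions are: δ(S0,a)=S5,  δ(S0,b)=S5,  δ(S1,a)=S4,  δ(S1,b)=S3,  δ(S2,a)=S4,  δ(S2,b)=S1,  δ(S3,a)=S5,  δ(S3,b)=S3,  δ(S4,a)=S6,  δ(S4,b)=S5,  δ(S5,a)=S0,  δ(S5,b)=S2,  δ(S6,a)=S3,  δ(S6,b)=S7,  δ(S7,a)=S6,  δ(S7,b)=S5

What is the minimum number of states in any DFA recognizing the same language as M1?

Every state is reachable, so we keep all 8.
Start with accepting vs non-accepting: {S0,S1} | {S2,S3,S4,S5,S6,S7}.
Refine {S2,S3,S4,S5,S6,S7} on symbol a: members go to different blocks, giving {S2,S3,S4,S6,S7} and {S5}.
On input a, block {S0,S1} splits into {S0} and {S1}.
Split {S2,S3,S4,S6,S7} by δ(·,a) → {S2,S4,S6,S7} and {S3}.
Refine {S2,S4,S6,S7} on symbol a: members go to different blocks, giving {S2,S4,S7} and {S6}.
Split {S2,S4,S7} by δ(·,a) → {S4,S7} and {S2}.
Stable partition: {S0} | {S4,S7} | {S5} | {S1} | {S3} | {S6} | {S2} — 7 equivalence classes.

7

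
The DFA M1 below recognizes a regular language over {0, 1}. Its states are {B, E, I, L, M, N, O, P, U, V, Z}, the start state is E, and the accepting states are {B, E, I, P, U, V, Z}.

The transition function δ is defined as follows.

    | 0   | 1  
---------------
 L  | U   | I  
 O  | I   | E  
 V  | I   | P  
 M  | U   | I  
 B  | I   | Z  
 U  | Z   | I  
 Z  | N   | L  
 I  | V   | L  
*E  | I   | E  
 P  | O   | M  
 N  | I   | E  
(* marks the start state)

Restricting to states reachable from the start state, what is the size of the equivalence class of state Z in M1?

2

First remove the unreachable states {B}; 10 states remain.
P0 = {E,I,P,U,V,Z} | {L,M,N,O}.
Split {E,I,P,U,V,Z} by δ(·,0) → {E,I,U,V} and {P,Z}.
Refine {E,I,U,V} on symbol 0: members go to different blocks, giving {E,I,V} and {U}.
On input 1, block {E,I,V} splits into {I} and {E} and {V}.
Refine {L,M,N,O} on symbol 0: members go to different blocks, giving {N,O} and {L,M}.
The partition is now stable with 7 blocks: {I} | {N,O} | {P,Z} | {U} | {E} | {V} | {L,M}.
State Z belongs to the block {P,Z}, which has 2 states.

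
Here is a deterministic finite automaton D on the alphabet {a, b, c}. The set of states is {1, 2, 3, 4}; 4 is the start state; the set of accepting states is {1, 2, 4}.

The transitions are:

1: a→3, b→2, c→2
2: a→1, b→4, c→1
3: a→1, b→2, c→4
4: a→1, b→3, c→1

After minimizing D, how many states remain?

4

Start with accepting vs non-accepting: {1,2,4} | {3}.
Refine {1,2,4} on symbol a: members go to different blocks, giving {2,4} and {1}.
Split {2,4} by δ(·,b) → {2} and {4}.
The partition is now stable with 4 blocks: {2} | {3} | {1} | {4}.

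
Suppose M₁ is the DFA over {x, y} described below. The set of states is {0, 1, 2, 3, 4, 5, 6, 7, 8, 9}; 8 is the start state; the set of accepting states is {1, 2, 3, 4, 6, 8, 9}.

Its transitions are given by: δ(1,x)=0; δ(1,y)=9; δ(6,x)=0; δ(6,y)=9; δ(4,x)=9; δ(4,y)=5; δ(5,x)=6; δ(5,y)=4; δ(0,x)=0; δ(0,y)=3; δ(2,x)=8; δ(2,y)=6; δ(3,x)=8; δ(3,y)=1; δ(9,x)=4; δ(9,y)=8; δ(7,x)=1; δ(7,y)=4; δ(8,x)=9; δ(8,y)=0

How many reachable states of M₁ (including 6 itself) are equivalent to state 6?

2

States {2,7} cannot be reached from the start state, so discard them.
Start with accepting vs non-accepting: {1,3,4,6,8,9} | {0,5}.
Refine {1,3,4,6,8,9} on symbol x: members go to different blocks, giving {3,4,8,9} and {1,6}.
Refine {3,4,8,9} on symbol y: members go to different blocks, giving {4,8} and {3} and {9}.
Refine {0,5} on symbol x: members go to different blocks, giving {0} and {5}.
On input y, block {4,8} splits into {4} and {8}.
Stable partition: {4} | {0} | {1,6} | {3} | {9} | {5} | {8} — 7 equivalence classes.
State 6 belongs to the block {1,6}, which has 2 states.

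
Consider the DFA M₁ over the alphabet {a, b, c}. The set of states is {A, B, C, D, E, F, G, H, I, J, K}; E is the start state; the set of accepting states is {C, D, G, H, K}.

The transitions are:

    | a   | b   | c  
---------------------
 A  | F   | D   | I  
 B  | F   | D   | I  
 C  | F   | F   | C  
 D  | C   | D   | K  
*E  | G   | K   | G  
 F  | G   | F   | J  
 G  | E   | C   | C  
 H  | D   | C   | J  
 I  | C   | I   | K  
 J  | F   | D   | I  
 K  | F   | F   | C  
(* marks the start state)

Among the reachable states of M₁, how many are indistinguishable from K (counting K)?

First remove the unreachable states {A,B,H}; 8 states remain.
Start with accepting vs non-accepting: {C,D,G,K} | {E,F,I,J}.
Refine {C,D,G,K} on symbol a: members go to different blocks, giving {C,G,K} and {D}.
Split {C,G,K} by δ(·,b) → {C,K} and {G}.
Split {E,F,I,J} by δ(·,a) → {E,F} and {I} and {J}.
Split {E,F} by δ(·,b) → {E} and {F}.
Stable partition: {C,K} | {E} | {D} | {G} | {I} | {J} | {F} — 7 equivalence classes.
The equivalence class containing K is {C,K}, of size 2.

2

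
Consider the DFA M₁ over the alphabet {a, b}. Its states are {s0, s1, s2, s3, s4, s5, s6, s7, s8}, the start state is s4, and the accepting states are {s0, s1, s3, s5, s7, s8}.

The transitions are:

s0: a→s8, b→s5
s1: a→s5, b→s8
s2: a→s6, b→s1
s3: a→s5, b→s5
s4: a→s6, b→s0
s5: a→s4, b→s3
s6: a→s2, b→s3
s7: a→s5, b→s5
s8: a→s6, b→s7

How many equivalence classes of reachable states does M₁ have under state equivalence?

3

Every state is reachable, so we keep all 9.
Start with accepting vs non-accepting: {s0,s1,s3,s5,s7,s8} | {s2,s4,s6}.
Split {s0,s1,s3,s5,s7,s8} by δ(·,a) → {s0,s1,s3,s7} and {s5,s8}.
Stable partition: {s0,s1,s3,s7} | {s2,s4,s6} | {s5,s8} — 3 equivalence classes.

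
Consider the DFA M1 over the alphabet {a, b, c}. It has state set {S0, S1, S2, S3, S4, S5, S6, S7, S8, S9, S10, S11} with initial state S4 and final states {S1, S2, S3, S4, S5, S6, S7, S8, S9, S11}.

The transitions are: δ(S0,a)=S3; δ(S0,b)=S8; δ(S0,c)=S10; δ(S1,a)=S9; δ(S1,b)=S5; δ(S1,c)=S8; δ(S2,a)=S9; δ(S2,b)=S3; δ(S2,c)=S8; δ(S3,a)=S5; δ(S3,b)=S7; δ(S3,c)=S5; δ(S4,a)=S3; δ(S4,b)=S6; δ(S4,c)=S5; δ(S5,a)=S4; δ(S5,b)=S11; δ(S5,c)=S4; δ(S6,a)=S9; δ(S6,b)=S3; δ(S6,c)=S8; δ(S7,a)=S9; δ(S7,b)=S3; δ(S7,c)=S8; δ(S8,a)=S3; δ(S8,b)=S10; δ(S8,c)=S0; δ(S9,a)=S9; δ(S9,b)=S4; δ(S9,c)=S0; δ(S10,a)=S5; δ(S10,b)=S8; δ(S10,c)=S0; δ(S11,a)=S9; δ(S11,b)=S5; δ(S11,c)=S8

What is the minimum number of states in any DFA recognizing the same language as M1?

First remove the unreachable states {S1,S2}; 10 states remain.
Initial partition by acceptance: {S3,S4,S5,S6,S7,S8,S9,S11} | {S0,S10}.
Split {S3,S4,S5,S6,S7,S8,S9,S11} by δ(·,b) → {S3,S4,S5,S6,S7,S9,S11} and {S8}.
Refine {S3,S4,S5,S6,S7,S9,S11} on symbol c: members go to different blocks, giving {S3,S4,S5} and {S6,S7,S11} and {S9}.
No further refinement is possible. Final partition (5 blocks): {S3,S4,S5} | {S0,S10} | {S8} | {S6,S7,S11} | {S9}.

5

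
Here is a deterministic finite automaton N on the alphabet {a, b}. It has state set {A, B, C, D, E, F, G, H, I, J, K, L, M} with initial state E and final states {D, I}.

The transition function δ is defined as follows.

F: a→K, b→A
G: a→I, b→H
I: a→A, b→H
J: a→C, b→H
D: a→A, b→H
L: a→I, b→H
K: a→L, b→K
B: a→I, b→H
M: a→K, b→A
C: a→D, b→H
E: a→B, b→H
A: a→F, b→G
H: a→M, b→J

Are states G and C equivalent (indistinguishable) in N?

Yes

P0 = {D,I} | {A,B,C,E,F,G,H,J,K,L,M}.
On input a, block {A,B,C,E,F,G,H,J,K,L,M} splits into {A,E,F,H,J,K,M} and {B,C,G,L}.
Refine {A,E,F,H,J,K,M} on symbol a: members go to different blocks, giving {A,F,H,M} and {E,J,K}.
Split {A,F,H,M} by δ(·,a) → {A,H} and {F,M}.
On input b, block {A,H} splits into {A} and {H}.
Refine {E,J,K} on symbol b: members go to different blocks, giving {E,J} and {K}.
No further refinement is possible. Final partition (7 blocks): {D,I} | {A} | {B,C,G,L} | {E,J} | {F,M} | {H} | {K}.
G and C lie in the same block of the stable partition, so they are equivalent — no string distinguishes them.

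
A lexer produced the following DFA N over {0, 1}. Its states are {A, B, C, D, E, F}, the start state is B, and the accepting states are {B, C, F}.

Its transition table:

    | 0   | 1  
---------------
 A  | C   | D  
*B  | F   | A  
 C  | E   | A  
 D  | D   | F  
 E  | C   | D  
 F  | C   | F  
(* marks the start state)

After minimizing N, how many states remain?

Every state is reachable, so we keep all 6.
P0 = {B,C,F} | {A,D,E}.
On input 0, block {B,C,F} splits into {B,F} and {C}.
Split {B,F} by δ(·,0) → {B} and {F}.
Split {A,D,E} by δ(·,0) → {A,E} and {D}.
No further refinement is possible. Final partition (5 blocks): {B} | {A,E} | {C} | {F} | {D}.

5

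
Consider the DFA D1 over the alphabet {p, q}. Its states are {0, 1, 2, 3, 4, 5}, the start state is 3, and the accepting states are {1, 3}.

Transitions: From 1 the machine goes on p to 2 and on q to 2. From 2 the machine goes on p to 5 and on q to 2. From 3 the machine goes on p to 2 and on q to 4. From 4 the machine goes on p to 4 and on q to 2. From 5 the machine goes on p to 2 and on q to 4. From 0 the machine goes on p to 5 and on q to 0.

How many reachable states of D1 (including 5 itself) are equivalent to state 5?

First remove the unreachable states {0,1}; 4 states remain.
Start with accepting vs non-accepting: {3} | {2,4,5}.
No further refinement is possible. Final partition (2 blocks): {3} | {2,4,5}.
The equivalence class containing 5 is {2,4,5}, of size 3.

3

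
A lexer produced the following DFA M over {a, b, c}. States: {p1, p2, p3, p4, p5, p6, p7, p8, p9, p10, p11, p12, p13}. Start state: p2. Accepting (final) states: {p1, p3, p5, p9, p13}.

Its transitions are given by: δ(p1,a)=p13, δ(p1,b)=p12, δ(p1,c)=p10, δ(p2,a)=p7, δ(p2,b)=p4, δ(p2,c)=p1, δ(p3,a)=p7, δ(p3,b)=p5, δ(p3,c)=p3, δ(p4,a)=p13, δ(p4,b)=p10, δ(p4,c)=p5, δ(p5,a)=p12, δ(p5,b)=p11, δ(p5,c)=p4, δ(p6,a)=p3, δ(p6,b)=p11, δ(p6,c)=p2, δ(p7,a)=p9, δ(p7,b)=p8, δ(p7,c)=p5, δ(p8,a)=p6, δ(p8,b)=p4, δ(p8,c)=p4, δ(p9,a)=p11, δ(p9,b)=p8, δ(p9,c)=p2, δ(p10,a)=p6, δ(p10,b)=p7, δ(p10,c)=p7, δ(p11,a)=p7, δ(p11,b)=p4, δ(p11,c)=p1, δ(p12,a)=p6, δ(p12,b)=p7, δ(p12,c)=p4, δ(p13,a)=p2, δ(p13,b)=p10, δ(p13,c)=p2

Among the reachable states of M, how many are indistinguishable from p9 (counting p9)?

P0 = {p1,p3,p5,p9,p13} | {p2,p4,p6,p7,p8,p10,p11,p12}.
On input a, block {p1,p3,p5,p9,p13} splits into {p3,p5,p9,p13} and {p1}.
On input b, block {p3,p5,p9,p13} splits into {p5,p9,p13} and {p3}.
Refine {p2,p4,p6,p7,p8,p10,p11,p12} on symbol a: members go to different blocks, giving {p2,p8,p10,p11,p12} and {p4,p7} and {p6}.
Split {p5,p9,p13} by δ(·,c) → {p9,p13} and {p5}.
Split {p2,p8,p10,p11,p12} by δ(·,a) → {p8,p10,p12} and {p2,p11}.
The partition is now stable with 8 blocks: {p9,p13} | {p8,p10,p12} | {p1} | {p3} | {p4,p7} | {p6} | {p5} | {p2,p11}.
The equivalence class containing p9 is {p9,p13}, of size 2.

2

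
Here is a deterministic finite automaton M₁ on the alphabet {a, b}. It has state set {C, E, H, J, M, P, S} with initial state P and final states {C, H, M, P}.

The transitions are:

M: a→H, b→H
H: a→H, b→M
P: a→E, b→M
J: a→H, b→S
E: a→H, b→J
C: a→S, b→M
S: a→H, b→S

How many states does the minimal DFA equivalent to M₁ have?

States {C} cannot be reached from the start state, so discard them.
Initial partition by acceptance: {H,M,P} | {E,J,S}.
Split {H,M,P} by δ(·,a) → {H,M} and {P}.
The partition is now stable with 3 blocks: {H,M} | {E,J,S} | {P}.

3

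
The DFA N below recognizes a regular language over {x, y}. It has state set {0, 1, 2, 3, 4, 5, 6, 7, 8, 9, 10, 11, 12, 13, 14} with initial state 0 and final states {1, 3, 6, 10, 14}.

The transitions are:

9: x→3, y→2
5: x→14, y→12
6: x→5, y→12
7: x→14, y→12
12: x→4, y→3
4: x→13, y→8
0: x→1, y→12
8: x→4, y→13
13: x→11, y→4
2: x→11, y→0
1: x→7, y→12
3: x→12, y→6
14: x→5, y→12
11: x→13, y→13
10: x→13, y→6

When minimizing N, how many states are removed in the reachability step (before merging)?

3

Starting at 0 and following transitions, the reachable set is {0, 1, 3, 4, 5, 6, 7, 8, 11, 12, 13, 14}. That leaves 2, 9, 10 unreachable — 3 in total.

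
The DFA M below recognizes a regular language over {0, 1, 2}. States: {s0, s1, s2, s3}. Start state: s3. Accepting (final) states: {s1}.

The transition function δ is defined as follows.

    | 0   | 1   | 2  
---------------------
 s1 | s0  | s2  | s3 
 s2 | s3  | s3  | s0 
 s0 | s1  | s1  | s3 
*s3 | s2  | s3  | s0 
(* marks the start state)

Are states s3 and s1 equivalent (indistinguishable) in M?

No

Initial partition by acceptance: {s1} | {s0,s2,s3}.
Refine {s0,s2,s3} on symbol 0: members go to different blocks, giving {s2,s3} and {s0}.
Stable partition: {s1} | {s2,s3} | {s0} — 3 equivalence classes.
s3 and s1 end up in different blocks, so they are distinguishable. For instance, the string 'ε' is accepted from only s1.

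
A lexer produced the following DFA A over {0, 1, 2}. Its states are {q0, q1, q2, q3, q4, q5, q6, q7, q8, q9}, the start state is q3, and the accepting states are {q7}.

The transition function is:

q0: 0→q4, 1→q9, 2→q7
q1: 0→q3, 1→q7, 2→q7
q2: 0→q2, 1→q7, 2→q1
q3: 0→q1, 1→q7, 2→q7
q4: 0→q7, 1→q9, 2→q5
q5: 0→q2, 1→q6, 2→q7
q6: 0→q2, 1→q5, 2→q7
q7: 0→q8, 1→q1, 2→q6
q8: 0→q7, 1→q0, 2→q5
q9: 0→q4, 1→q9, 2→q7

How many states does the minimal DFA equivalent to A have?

6

All states are reachable from the start state.
P0 = {q7} | {q0,q1,q2,q3,q4,q5,q6,q8,q9}.
On input 0, block {q0,q1,q2,q3,q4,q5,q6,q8,q9} splits into {q0,q1,q2,q3,q5,q6,q9} and {q4,q8}.
Split {q0,q1,q2,q3,q5,q6,q9} by δ(·,0) → {q1,q2,q3,q5,q6} and {q0,q9}.
Refine {q1,q2,q3,q5,q6} on symbol 1: members go to different blocks, giving {q1,q2,q3} and {q5,q6}.
On input 2, block {q1,q2,q3} splits into {q1,q3} and {q2}.
No further refinement is possible. Final partition (6 blocks): {q7} | {q1,q3} | {q4,q8} | {q0,q9} | {q5,q6} | {q2}.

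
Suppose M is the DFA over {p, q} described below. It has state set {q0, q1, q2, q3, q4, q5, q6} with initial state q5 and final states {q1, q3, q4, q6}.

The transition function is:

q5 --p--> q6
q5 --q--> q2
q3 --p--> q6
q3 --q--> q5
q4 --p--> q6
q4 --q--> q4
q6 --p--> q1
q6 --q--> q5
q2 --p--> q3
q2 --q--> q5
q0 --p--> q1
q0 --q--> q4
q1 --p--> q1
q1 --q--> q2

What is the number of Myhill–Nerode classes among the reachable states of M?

States {q0,q4} cannot be reached from the start state, so discard them.
P0 = {q1,q3,q6} | {q2,q5}.
The partition is now stable with 2 blocks: {q1,q3,q6} | {q2,q5}.

2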